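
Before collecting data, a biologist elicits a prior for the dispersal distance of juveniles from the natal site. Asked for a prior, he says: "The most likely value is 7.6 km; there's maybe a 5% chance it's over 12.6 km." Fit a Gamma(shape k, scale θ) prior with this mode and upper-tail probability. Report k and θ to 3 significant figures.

k ≈ 11.9, θ ≈ 0.695

Gamma(k,θ) with k>1 has mode (k−1)θ, so θ = 7.6/(k−1).
Need P(X < 12.6) = 0.95 with θ tied to k this way. Start at k = 2, θ = 7.6: P(X<12.6) ≈ 0.494.
Too low — raise k to concentrate. Iterating converges to k ≈ 11.9.
Then θ = 7.6/(11.9−1) ≈ 0.695.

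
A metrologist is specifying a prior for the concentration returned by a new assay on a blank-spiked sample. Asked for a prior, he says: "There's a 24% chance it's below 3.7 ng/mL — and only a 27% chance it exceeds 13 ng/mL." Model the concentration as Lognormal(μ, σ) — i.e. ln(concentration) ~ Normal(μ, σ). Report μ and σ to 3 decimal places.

If T ~ Lognormal(μ,σ) then ln T ~ Normal(μ,σ), so the p-quantile of ln T is μ + z_p·σ.
ln(3.7) = 1.308 and ln(13) = 2.565; z_{0.24} = -0.7063, z_{0.73} = 0.6128.
σ = (2.565 − 1.308)/(0.6128 − (-0.7063)) = 0.953.
μ = 1.308 − (-0.7063)·0.953 = 1.981.

μ ≈ 1.981, σ ≈ 0.953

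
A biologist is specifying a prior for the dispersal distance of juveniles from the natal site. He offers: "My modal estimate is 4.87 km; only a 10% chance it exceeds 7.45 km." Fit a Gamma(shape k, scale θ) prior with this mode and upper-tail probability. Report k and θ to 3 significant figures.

k ≈ 11.3, θ ≈ 0.472

Gamma(k,θ) with k>1 has mode (k−1)θ, so θ = 4.87/(k−1).
Need P(X < 7.45) = 0.9 with θ tied to k this way. Start at k = 2, θ = 4.87: P(X<7.45) ≈ 0.452.
Too low — raise k to concentrate. Iterating converges to k ≈ 11.3.
Then θ = 4.87/(11.3−1) ≈ 0.472.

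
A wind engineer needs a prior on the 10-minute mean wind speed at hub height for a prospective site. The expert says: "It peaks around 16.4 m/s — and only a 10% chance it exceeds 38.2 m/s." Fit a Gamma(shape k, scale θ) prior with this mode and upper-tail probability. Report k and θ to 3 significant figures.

k ≈ 3.69, θ ≈ 6.1

Gamma(k,θ) with k>1 has mode (k−1)θ, so θ = 16.4/(k−1).
Need P(X < 38.2) = 0.9 with θ tied to k this way. Start at k = 2, θ = 16.4: P(X<38.2) ≈ 0.676.
Too low — raise k to concentrate. Iterating converges to k ≈ 3.69.
Then θ = 16.4/(3.69−1) ≈ 6.1.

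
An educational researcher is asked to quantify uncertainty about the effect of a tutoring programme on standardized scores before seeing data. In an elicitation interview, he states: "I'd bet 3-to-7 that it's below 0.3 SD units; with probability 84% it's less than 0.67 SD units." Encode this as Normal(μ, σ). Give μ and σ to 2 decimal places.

For Normal(μ,σ), the p-quantile is μ + z_p·σ. Here z_{0.3} = -0.5244, z_{0.84} = 0.9945.
So 0.3 = μ − 0.5244σ and 0.67 = μ + 0.9945σ.
Subtracting: σ = (0.67 − 0.3)/(0.9945 − (-0.5244)) = 0.24.
Then μ = 0.3 − (-0.5244)·0.24 = 0.43.

μ = 0.43, σ = 0.24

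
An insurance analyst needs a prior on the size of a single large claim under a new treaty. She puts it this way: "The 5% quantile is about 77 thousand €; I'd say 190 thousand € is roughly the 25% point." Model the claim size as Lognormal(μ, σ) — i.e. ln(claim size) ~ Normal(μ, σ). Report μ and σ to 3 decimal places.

If T ~ Lognormal(μ,σ) then ln T ~ Normal(μ,σ), so the p-quantile of ln T is μ + z_p·σ.
ln(77) = 4.344 and ln(190) = 5.247; z_{0.05} = -1.645, z_{0.25} = -0.6745.
σ = (5.247 − 4.344)/(-0.6745 − (-1.645)) = 0.931.
μ = 4.344 − (-1.645)·0.931 = 5.875.

μ ≈ 5.875, σ ≈ 0.931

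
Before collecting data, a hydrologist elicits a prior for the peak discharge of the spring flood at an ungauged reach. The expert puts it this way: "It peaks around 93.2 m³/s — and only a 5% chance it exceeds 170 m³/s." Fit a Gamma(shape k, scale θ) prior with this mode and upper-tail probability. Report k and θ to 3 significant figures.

Gamma(k,θ) with k>1 has mode (k−1)θ, so θ = 93.2/(k−1).
Need P(X < 170) = 0.95 with θ tied to k this way. Start at k = 2, θ = 93.2: P(X<170) ≈ 0.544.
Too low — raise k to concentrate. Iterating converges to k ≈ 8.71.
Then θ = 93.2/(8.71−1) ≈ 12.1.

k ≈ 8.71, θ ≈ 12.1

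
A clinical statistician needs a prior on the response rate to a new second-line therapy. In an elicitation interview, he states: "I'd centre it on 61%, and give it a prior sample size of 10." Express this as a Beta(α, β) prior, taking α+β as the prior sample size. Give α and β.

Under the effective-sample-size interpretation, Beta(α, β) has prior mean α/(α+β) and prior sample size α+β.
So α+β = 10 and α/(α+β) = 0.61, giving α = 0.61·10 = 6.1 and β = 10 − 6.1 = 3.9.

α = 6.1, β = 3.9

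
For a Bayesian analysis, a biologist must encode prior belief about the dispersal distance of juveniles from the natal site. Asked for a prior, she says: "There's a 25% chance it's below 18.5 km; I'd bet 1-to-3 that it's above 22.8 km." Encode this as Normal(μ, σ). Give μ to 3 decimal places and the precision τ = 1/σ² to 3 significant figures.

The p-quantile of Normal(μ,σ) is μ + z_p·σ, with z_{0.25} = -0.6745 and z_{0.75} = 0.6745.
Eliminate σ: μ = (z₂·x₁ − z₁·x₂)/(z₂ − z₁) = (0.6745·18.5 − (-0.6745)·22.8)/1.349 = 20.650.
Then σ = (x₂ − x₁)/(z₂ − z₁) = (22.8 − 18.5)/1.349 = 3.188.
Precision τ = 1/σ² = 1/3.188² = 0.0984.

μ = 20.650, τ = 0.0984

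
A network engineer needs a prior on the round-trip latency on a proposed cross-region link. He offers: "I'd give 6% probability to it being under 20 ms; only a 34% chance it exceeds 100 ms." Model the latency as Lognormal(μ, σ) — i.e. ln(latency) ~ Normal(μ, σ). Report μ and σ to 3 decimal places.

μ ≈ 4.268, σ ≈ 0.818

If T ~ Lognormal(μ,σ) then ln T ~ Normal(μ,σ), so the p-quantile of ln T is μ + z_p·σ.
ln(20) = 2.996 and ln(100) = 4.605; z_{0.06} = -1.555, z_{0.66} = 0.4125.
σ = (4.605 − 2.996)/(0.4125 − (-1.555)) = 0.818.
μ = 2.996 − (-1.555)·0.818 = 4.268.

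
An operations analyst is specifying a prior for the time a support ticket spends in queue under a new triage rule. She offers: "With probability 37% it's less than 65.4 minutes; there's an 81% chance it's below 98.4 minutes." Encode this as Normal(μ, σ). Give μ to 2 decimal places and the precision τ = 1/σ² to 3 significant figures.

μ = 74.45, τ = 0.00134

For Normal(μ,σ), the p-quantile is μ + z_p·σ. Here z_{0.37} = -0.3319, z_{0.81} = 0.8779.
So 65.4 = μ − 0.3319σ and 98.4 = μ + 0.8779σ.
Subtracting: σ = (98.4 − 65.4)/(0.8779 − (-0.3319)) = 27.28.
Then μ = 65.4 − (-0.3319)·27.28 = 74.45.
Precision τ = 1/σ² = 1/27.28² = 0.00134.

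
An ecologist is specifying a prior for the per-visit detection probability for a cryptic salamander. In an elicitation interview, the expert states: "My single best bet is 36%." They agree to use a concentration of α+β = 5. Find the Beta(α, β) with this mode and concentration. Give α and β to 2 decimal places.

For α,β > 1 the Beta mode is (α−1)/(α+β−2). With α+β = 5, the mode is (α−1)/3.
Set (α−1)/3 = 0.36 → α = 1 + 0.36·3 = 2.08.
β = 5 − α = 2.92.

α = 2.08, β = 2.92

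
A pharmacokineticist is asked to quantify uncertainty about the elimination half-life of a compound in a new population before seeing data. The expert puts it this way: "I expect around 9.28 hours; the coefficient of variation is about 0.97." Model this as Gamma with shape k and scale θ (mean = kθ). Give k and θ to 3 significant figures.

k ≈ 1.06, θ ≈ 8.73

For Gamma(k, scale θ): mean = kθ, variance = kθ², so CV = 1/√k.
CV = 0.97, hence k = 1/CV² = 1.06.
Then θ = mean/k = 9.28/1.06 = 8.73.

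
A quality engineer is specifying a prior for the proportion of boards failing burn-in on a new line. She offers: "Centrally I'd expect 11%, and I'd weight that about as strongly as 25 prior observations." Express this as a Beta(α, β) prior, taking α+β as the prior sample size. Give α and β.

α = 2.75, β = 22.25

Under the effective-sample-size interpretation, Beta(α, β) has prior mean α/(α+β) and prior sample size α+β.
So α+β = 25 and α/(α+β) = 0.11, giving α = 0.11·25 = 2.75 and β = 25 − 2.75 = 22.25.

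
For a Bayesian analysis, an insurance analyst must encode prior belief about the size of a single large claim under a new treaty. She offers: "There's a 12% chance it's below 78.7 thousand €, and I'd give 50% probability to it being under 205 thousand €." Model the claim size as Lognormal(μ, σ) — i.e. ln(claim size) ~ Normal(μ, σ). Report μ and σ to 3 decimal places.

If T ~ Lognormal(μ,σ) then ln T ~ Normal(μ,σ), so the p-quantile of ln T is μ + z_p·σ.
ln(78.7) = 4.366 and ln(205) = 5.323; z_{0.12} = -1.175, z_{0.5} = 0.
σ = (5.323 − 4.366)/(0 − (-1.175)) = 0.815.
μ = 4.366 − (-1.175)·0.815 = 5.323.

μ ≈ 5.323, σ ≈ 0.815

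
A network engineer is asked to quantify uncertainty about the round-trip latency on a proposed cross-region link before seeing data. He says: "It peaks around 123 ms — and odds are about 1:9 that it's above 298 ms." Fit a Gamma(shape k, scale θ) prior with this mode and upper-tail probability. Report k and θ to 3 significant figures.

Gamma(k,θ) with k>1 has mode (k−1)θ, so θ = 123/(k−1).
Need P(X < 298) = 0.9 with θ tied to k this way. Start at k = 2, θ = 123: P(X<298) ≈ 0.696.
Too low — raise k to concentrate. Iterating converges to k ≈ 3.45.
Then θ = 123/(3.45−1) ≈ 50.1.

k ≈ 3.45, θ ≈ 50.1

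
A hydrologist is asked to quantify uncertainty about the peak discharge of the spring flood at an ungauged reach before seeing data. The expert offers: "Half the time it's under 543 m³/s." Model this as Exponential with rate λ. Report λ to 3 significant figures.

λ ≈ 0.00128

Exponential median = ln 2 / λ, so λ = ln 2 / 543.0 = 0.00128.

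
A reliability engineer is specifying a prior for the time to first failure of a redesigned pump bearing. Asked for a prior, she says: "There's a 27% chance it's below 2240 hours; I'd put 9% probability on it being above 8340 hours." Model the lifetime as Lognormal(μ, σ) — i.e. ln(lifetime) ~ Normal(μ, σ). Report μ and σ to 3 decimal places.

If T ~ Lognormal(μ,σ) then ln T ~ Normal(μ,σ), so the p-quantile of ln T is μ + z_p·σ.
ln(2240) = 7.714 and ln(8340) = 9.029; z_{0.27} = -0.6128, z_{0.91} = 1.341.
σ = (9.029 − 7.714)/(1.341 − (-0.6128)) = 0.673.
μ = 7.714 − (-0.6128)·0.673 = 8.127.

μ ≈ 8.127, σ ≈ 0.673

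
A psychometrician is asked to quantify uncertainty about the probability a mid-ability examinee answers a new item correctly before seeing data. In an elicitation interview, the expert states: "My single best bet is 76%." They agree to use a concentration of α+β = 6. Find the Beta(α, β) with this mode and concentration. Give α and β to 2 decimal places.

α = 4.04, β = 1.96

For α,β > 1 the Beta mode is (α−1)/(α+β−2). With α+β = 6, the mode is (α−1)/4.
Set (α−1)/4 = 0.76 → α = 1 + 0.76·4 = 4.04.
β = 6 − α = 1.96.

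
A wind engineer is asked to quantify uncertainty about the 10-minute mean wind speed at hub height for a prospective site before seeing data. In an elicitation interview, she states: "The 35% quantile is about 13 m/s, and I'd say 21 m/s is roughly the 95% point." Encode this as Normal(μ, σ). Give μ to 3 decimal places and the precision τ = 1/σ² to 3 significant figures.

The p-quantile of Normal(μ,σ) is μ + z_p·σ, with z_{0.35} = -0.3853 and z_{0.95} = 1.645.
Eliminate σ: μ = (z₂·x₁ − z₁·x₂)/(z₂ − z₁) = (1.645·13 − (-0.3853)·21)/2.03 = 14.518.
Then σ = (x₂ − x₁)/(z₂ − z₁) = (21 − 13)/2.03 = 3.941.
Precision τ = 1/σ² = 1/3.941² = 0.0644.

μ = 14.518, τ = 0.0644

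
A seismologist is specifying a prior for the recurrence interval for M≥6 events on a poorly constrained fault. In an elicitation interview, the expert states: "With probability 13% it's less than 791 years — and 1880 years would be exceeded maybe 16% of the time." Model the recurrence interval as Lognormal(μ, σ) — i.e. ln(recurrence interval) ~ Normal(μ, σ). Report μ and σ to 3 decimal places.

If T ~ Lognormal(μ,σ) then ln T ~ Normal(μ,σ), so the p-quantile of ln T is μ + z_p·σ.
ln(791) = 6.673 and ln(1880) = 7.539; z_{0.13} = -1.126, z_{0.84} = 0.9945.
σ = (7.539 − 6.673)/(0.9945 − (-1.126)) = 0.408.
μ = 6.673 − (-1.126)·0.408 = 7.133.

μ ≈ 7.133, σ ≈ 0.408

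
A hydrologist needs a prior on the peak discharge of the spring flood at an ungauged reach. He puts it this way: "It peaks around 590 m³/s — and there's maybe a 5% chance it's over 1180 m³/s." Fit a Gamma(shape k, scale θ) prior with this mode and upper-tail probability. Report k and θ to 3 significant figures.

Gamma(k,θ) with k>1 has mode (k−1)θ, so θ = 590/(k−1).
Need P(X < 1180) = 0.95 with θ tied to k this way. Start at k = 2, θ = 590: P(X<1180) ≈ 0.594.
Too low — raise k to concentrate. Iterating converges to k ≈ 6.77.
Then θ = 590/(6.77−1) ≈ 102.

k ≈ 6.77, θ ≈ 102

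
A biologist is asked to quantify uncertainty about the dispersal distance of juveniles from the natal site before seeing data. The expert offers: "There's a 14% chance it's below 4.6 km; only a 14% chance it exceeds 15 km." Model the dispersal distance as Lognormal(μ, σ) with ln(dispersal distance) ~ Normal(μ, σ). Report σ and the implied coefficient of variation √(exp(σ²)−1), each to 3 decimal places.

If T ~ Lognormal(μ,σ) then ln T ~ Normal(μ,σ), so the p-quantile of ln T is μ + z_p·σ.
ln(4.6) = 1.526 and ln(15) = 2.708; z_{0.14} = -1.08, z_{0.86} = 1.08.
σ = (2.708 − 1.526)/(1.08 − (-1.08)) = 0.547.
μ = 1.526 − (-1.08)·0.547 = 2.117.
CV = √(exp(σ²)−1) = √(exp(0.2993)−1) = 0.591.

σ ≈ 0.547, CV ≈ 0.591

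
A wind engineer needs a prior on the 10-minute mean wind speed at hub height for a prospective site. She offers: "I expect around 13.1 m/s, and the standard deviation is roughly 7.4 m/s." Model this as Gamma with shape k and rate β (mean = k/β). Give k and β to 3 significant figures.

For Gamma(k, rate β): mean = k/β, variance = k/β², so CV = 1/√k.
CV = SD/mean = 7.4/13.1 = 0.5649, hence k = 1/CV² = 3.13.
Then β = k/mean = 3.13/13.1 = 0.239.

k ≈ 3.13, β ≈ 0.239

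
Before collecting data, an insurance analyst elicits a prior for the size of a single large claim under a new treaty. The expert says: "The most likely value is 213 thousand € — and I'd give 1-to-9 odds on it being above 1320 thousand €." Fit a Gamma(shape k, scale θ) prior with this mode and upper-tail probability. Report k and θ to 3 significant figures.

k ≈ 1.51, θ ≈ 421

Gamma(k,θ) with k>1 has mode (k−1)θ, so θ = 213/(k−1).
Need P(X < 1320) = 0.9 with θ tied to k this way. Start at k = 2, θ = 213: P(X<1320) ≈ 0.985.
Too high — lower k to spread out. Iterating converges to k ≈ 1.51.
Then θ = 213/(1.51−1) ≈ 421.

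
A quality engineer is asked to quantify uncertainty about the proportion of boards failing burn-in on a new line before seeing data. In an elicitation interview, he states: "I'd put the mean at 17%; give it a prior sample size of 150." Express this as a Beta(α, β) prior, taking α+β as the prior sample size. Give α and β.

Under the effective-sample-size interpretation, Beta(α, β) has prior mean α/(α+β) and prior sample size α+β.
So α+β = 150 and α/(α+β) = 0.17, giving α = 0.17·150 = 25.5 and β = 150 − 25.5 = 124.5.

α = 25.5, β = 124.5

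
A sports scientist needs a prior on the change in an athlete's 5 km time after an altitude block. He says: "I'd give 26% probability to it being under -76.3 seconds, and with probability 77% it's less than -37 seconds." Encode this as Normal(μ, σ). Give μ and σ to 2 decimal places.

μ = -58.01, σ = 28.43

For Normal(μ,σ), the p-quantile is μ + z_p·σ. Here z_{0.26} = -0.6433, z_{0.77} = 0.7388.
So -76.3 = μ − 0.6433σ and -37 = μ + 0.7388σ.
Subtracting: σ = (-37 − -76.3)/(0.7388 − (-0.6433)) = 28.43.
Then μ = -76.3 − (-0.6433)·28.43 = -58.01.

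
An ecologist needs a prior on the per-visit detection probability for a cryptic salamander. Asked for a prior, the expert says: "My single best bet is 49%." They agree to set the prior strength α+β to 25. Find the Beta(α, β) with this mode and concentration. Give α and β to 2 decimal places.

For α,β > 1 the Beta mode is (α−1)/(α+β−2). With α+β = 25, the mode is (α−1)/23.
Set (α−1)/23 = 0.49 → α = 1 + 0.49·23 = 12.27.
β = 25 − α = 12.73.

α = 12.27, β = 12.73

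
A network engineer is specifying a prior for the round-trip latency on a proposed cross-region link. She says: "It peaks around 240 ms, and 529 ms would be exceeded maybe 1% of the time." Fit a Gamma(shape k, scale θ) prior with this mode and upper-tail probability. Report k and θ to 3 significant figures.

k ≈ 8.72, θ ≈ 31.1

Gamma(k,θ) with k>1 has mode (k−1)θ, so θ = 240/(k−1).
Need P(X < 529) = 0.99 with θ tied to k this way. Start at k = 2, θ = 240: P(X<529) ≈ 0.646.
Too low — raise k to concentrate. Iterating converges to k ≈ 8.72.
Then θ = 240/(8.72−1) ≈ 31.1.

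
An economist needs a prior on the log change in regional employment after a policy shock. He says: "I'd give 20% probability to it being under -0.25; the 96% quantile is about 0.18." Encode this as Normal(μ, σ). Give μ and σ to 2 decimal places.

μ = -0.11, σ = 0.17

For Normal(μ,σ), the p-quantile is μ + z_p·σ. Here z_{0.2} = -0.8416, z_{0.96} = 1.751.
So -0.25 = μ − 0.8416σ and 0.18 = μ + 1.751σ.
Subtracting: σ = (0.18 − -0.25)/(1.751 − (-0.8416)) = 0.17.
Then μ = -0.25 − (-0.8416)·0.17 = -0.11.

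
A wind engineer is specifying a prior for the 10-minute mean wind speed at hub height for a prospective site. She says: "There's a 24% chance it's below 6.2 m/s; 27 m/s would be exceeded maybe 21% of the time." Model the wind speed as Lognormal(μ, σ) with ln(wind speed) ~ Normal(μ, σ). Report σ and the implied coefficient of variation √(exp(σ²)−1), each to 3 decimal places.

σ ≈ 0.973, CV ≈ 1.255

If T ~ Lognormal(μ,σ) then ln T ~ Normal(μ,σ), so the p-quantile of ln T is μ + z_p·σ.
ln(6.2) = 1.825 and ln(27) = 3.296; z_{0.24} = -0.7063, z_{0.79} = 0.8064.
σ = (3.296 − 1.825)/(0.8064 − (-0.7063)) = 0.973.
μ = 1.825 − (-0.7063)·0.973 = 2.512.
CV = √(exp(σ²)−1) = √(exp(0.9460)−1) = 1.255.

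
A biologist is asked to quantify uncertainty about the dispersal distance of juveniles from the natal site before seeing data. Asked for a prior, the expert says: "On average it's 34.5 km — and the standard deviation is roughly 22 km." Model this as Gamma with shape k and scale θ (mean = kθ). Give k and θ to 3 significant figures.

k ≈ 2.46, θ ≈ 14

For Gamma(k, scale θ): mean = kθ, variance = kθ², so CV = 1/√k.
CV = SD/mean = 22/34.5 = 0.6377, hence k = 1/CV² = 2.46.
Then θ = mean/k = 34.5/2.46 = 14.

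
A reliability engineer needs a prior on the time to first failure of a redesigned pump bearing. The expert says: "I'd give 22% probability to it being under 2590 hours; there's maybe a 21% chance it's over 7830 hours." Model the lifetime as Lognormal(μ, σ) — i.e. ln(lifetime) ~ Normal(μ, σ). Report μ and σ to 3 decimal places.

If T ~ Lognormal(μ,σ) then ln T ~ Normal(μ,σ), so the p-quantile of ln T is μ + z_p·σ.
ln(2590) = 7.859 and ln(7830) = 8.966; z_{0.22} = -0.7722, z_{0.79} = 0.8064.
σ = (8.966 − 7.859)/(0.8064 − (-0.7722)) = 0.701.
μ = 7.859 − (-0.7722)·0.701 = 8.401.

μ ≈ 8.401, σ ≈ 0.701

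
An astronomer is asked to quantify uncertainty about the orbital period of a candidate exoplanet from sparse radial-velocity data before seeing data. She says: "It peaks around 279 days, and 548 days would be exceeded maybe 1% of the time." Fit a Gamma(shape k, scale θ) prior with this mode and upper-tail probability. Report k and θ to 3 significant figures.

k ≈ 11.8, θ ≈ 25.8

Gamma(k,θ) with k>1 has mode (k−1)θ, so θ = 279/(k−1).
Need P(X < 548) = 0.99 with θ tied to k this way. Start at k = 2, θ = 279: P(X<548) ≈ 0.584.
Too low — raise k to concentrate. Iterating converges to k ≈ 11.8.
Then θ = 279/(11.8−1) ≈ 25.8.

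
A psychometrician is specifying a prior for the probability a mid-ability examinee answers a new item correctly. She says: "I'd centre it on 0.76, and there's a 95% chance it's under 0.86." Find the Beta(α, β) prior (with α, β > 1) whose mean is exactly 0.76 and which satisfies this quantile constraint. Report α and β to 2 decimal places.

α ≈ 31.73, β ≈ 10.02

With mean 0.76 fixed, write α = 0.76s, β = 0.24s where s = α+β.
Need P(θ < 0.86) = 0.95 under Beta(0.76s, 0.24s). Normal approximation: (q−m)/√(m(1−m)/s) ≈ z_{0.95} = 1.64, so s ≈ 0.76·0.24·(1.64)²/(0.86−0.76)² = 49.3.
At s = 49.3: P(θ<0.86) ≈ 0.964. Adjusting to match 0.95 gives s ≈ 41.75.
So α = 0.76·41.75 ≈ 31.73, β = 0.24·41.75 ≈ 10.02.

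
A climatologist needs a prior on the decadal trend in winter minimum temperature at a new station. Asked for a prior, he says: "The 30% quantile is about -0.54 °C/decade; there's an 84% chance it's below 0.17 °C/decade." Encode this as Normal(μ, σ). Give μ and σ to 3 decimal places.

μ = -0.295, σ = 0.467

The p-quantile of Normal(μ,σ) is μ + z_p·σ, with z_{0.3} = -0.5244 and z_{0.84} = 0.9945.
Eliminate σ: μ = (z₂·x₁ − z₁·x₂)/(z₂ − z₁) = (0.9945·-0.54 − (-0.5244)·0.17)/1.519 = -0.295.
Then σ = (x₂ − x₁)/(z₂ − z₁) = (0.17 − -0.54)/1.519 = 0.467.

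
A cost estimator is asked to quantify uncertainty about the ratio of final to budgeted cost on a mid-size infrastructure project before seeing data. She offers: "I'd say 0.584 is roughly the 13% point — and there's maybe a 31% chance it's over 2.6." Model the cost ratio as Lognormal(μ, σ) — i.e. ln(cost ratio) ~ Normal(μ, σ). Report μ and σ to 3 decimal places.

If T ~ Lognormal(μ,σ) then ln T ~ Normal(μ,σ), so the p-quantile of ln T is μ + z_p·σ.
ln(0.584) = -0.5379 and ln(2.6) = 0.9555; z_{0.13} = -1.126, z_{0.69} = 0.4959.
σ = (0.9555 − -0.5379)/(0.4959 − (-1.126)) = 0.921.
μ = -0.5379 − (-1.126)·0.921 = 0.499.

μ ≈ 0.499, σ ≈ 0.921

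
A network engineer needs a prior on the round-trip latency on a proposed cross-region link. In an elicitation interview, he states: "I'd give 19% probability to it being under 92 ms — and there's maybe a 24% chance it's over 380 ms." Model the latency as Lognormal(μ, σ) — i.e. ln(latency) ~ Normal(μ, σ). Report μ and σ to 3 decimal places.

μ ≈ 5.308, σ ≈ 0.895

If T ~ Lognormal(μ,σ) then ln T ~ Normal(μ,σ), so the p-quantile of ln T is μ + z_p·σ.
ln(92) = 4.522 and ln(380) = 5.94; z_{0.19} = -0.8779, z_{0.76} = 0.7063.
σ = (5.94 − 4.522)/(0.7063 − (-0.8779)) = 0.895.
μ = 4.522 − (-0.8779)·0.895 = 5.308.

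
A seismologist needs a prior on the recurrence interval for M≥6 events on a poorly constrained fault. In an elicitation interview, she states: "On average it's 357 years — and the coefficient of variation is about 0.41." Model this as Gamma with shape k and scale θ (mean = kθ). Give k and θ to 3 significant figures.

k ≈ 5.95, θ ≈ 60

For Gamma(k, scale θ): mean = kθ, variance = kθ², so CV = 1/√k.
CV = 0.41, hence k = 1/CV² = 5.95.
Then θ = mean/k = 357/5.95 = 60.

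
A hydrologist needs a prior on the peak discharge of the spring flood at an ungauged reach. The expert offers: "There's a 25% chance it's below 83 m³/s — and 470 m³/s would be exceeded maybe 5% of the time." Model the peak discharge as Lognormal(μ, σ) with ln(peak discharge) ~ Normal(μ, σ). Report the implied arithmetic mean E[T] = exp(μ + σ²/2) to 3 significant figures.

E[T] ≈ 182 m³/s

If T ~ Lognormal(μ,σ) then ln T ~ Normal(μ,σ), so the p-quantile of ln T is μ + z_p·σ.
ln(83) = 4.419 and ln(470) = 6.153; z_{0.25} = -0.6745, z_{0.95} = 1.645.
σ = (6.153 − 4.419)/(1.645 − (-0.6745)) = 0.748.
μ = 4.419 − (-0.6745)·0.748 = 4.923.
E[T] = exp(μ + σ²/2) = exp(4.923 + 0.2794) = 182 m³/s.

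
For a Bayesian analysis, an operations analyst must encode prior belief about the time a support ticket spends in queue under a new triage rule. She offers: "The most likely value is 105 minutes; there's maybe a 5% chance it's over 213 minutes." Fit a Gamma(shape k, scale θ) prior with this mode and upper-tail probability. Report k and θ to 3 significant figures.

Gamma(k,θ) with k>1 has mode (k−1)θ, so θ = 105/(k−1).
Need P(X < 213) = 0.95 with θ tied to k this way. Start at k = 2, θ = 105: P(X<213) ≈ 0.602.
Too low — raise k to concentrate. Iterating converges to k ≈ 6.53.
Then θ = 105/(6.53−1) ≈ 19.

k ≈ 6.53, θ ≈ 19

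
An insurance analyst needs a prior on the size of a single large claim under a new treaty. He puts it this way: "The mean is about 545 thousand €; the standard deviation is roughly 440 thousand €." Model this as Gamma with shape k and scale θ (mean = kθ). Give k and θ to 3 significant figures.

k ≈ 1.53, θ ≈ 355

For Gamma(k, scale θ): mean = kθ, variance = kθ², so CV = 1/√k.
CV = SD/mean = 440/545 = 0.8073, hence k = 1/CV² = 1.53.
Then θ = mean/k = 545/1.53 = 355.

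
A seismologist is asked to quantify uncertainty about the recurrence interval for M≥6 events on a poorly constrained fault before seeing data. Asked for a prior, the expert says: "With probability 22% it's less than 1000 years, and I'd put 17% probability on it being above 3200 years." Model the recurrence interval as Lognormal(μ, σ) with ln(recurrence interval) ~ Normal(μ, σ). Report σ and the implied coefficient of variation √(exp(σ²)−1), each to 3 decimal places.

If T ~ Lognormal(μ,σ) then ln T ~ Normal(μ,σ), so the p-quantile of ln T is μ + z_p·σ.
ln(1000) = 6.908 and ln(3200) = 8.071; z_{0.22} = -0.7722, z_{0.83} = 0.9542.
σ = (8.071 − 6.908)/(0.9542 − (-0.7722)) = 0.674.
μ = 6.908 − (-0.7722)·0.674 = 7.428.
CV = √(exp(σ²)−1) = √(exp(0.4540)−1) = 0.758.

σ ≈ 0.674, CV ≈ 0.758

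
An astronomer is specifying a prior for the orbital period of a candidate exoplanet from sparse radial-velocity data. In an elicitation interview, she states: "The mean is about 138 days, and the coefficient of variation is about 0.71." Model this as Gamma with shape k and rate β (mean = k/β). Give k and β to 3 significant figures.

For Gamma(k, rate β): mean = k/β, variance = k/β², so CV = 1/√k.
CV = 0.71, hence k = 1/CV² = 1.98.
Then β = k/mean = 1.98/138 = 0.0144.

k ≈ 1.98, β ≈ 0.0144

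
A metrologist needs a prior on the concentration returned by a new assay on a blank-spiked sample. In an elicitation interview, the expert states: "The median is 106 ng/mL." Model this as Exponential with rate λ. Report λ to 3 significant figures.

λ ≈ 0.00654

Exponential median = ln 2 / λ, so λ = ln 2 / 106.0 = 0.00654.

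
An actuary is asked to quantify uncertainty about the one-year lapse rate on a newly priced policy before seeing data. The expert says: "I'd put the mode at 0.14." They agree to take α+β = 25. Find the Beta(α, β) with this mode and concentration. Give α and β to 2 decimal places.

For α,β > 1 the Beta mode is (α−1)/(α+β−2). With α+β = 25, the mode is (α−1)/23.
Set (α−1)/23 = 0.14 → α = 1 + 0.14·23 = 4.22.
β = 25 − α = 20.78.

α = 4.22, β = 20.78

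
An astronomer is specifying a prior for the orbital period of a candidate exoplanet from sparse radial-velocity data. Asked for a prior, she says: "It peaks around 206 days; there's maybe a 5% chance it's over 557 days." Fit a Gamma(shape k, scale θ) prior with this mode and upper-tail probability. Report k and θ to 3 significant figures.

k ≈ 3.72, θ ≈ 75.8

Gamma(k,θ) with k>1 has mode (k−1)θ, so θ = 206/(k−1).
Need P(X < 557) = 0.95 with θ tied to k this way. Start at k = 2, θ = 206: P(X<557) ≈ 0.752.
Too low — raise k to concentrate. Iterating converges to k ≈ 3.72.
Then θ = 206/(3.72−1) ≈ 75.8.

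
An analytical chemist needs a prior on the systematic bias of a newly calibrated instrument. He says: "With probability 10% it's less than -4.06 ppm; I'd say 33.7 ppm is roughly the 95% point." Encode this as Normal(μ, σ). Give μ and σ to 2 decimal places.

μ = 12.48, σ = 12.90

For Normal(μ,σ), the p-quantile is μ + z_p·σ. Here z_{0.1} = -1.282, z_{0.95} = 1.645.
So -4.06 = μ − 1.282σ and 33.7 = μ + 1.645σ.
Subtracting: σ = (33.7 − -4.06)/(1.645 − (-1.282)) = 12.90.
Then μ = -4.06 − (-1.282)·12.90 = 12.48.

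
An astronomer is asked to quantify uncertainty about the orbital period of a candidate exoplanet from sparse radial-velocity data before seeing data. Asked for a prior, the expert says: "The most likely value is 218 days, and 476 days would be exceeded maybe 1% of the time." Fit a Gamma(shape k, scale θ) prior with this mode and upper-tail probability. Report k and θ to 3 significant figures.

k ≈ 8.92, θ ≈ 27.5

Gamma(k,θ) with k>1 has mode (k−1)θ, so θ = 218/(k−1).
Need P(X < 476) = 0.99 with θ tied to k this way. Start at k = 2, θ = 218: P(X<476) ≈ 0.641.
Too low — raise k to concentrate. Iterating converges to k ≈ 8.92.
Then θ = 218/(8.92−1) ≈ 27.5.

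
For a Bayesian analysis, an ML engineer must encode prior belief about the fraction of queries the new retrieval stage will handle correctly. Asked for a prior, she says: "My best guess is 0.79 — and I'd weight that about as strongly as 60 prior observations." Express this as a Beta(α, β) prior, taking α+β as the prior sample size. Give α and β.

α = 47.4, β = 12.6

Under the effective-sample-size interpretation, Beta(α, β) has prior mean α/(α+β) and prior sample size α+β.
So α+β = 60 and α/(α+β) = 0.79, giving α = 0.79·60 = 47.4 and β = 60 − 47.4 = 12.6.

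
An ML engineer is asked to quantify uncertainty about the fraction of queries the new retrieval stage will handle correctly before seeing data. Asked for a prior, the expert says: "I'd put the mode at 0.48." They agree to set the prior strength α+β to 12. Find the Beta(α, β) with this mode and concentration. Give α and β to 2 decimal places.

α = 5.80, β = 6.20

For α,β > 1 the Beta mode is (α−1)/(α+β−2). With α+β = 12, the mode is (α−1)/10.
Set (α−1)/10 = 0.48 → α = 1 + 0.48·10 = 5.80.
β = 12 − α = 6.20.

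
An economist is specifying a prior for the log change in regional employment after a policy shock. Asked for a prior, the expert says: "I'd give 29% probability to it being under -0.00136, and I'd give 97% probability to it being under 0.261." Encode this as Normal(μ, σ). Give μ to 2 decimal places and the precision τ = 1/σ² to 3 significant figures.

μ = 0.06, τ = 86.1

The p-quantile of Normal(μ,σ) is μ + z_p·σ, with z_{0.29} = -0.5534 and z_{0.97} = 1.881.
Eliminate σ: μ = (z₂·x₁ − z₁·x₂)/(z₂ − z₁) = (1.881·-0.00136 − (-0.5534)·0.261)/2.434 = 0.06.
Then σ = (x₂ − x₁)/(z₂ − z₁) = (0.261 − -0.00136)/2.434 = 0.11.
Precision τ = 1/σ² = 1/0.1078² = 86.1.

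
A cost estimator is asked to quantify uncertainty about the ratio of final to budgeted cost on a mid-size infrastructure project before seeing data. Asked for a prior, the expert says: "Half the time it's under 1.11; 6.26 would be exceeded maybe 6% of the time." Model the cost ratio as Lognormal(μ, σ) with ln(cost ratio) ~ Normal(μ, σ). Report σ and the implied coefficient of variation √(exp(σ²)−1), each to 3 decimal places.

If T ~ Lognormal(μ,σ) then ln T ~ Normal(μ,σ), so the p-quantile of ln T is μ + z_p·σ.
ln(1.11) = 0.1044 and ln(6.26) = 1.834; z_{0.5} = 0, z_{0.94} = 1.555.
σ = (1.834 − 0.1044)/(1.555 − (0)) = 1.113.
μ = 0.1044 − (0)·1.113 = 0.104.
CV = √(exp(σ²)−1) = √(exp(1.2378)−1) = 1.565.

σ ≈ 1.113, CV ≈ 1.565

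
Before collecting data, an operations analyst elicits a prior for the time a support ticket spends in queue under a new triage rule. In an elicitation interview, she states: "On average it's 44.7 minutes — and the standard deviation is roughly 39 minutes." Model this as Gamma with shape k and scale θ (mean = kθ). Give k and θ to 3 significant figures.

k ≈ 1.31, θ ≈ 34

For Gamma(k, scale θ): mean = kθ, variance = kθ², so CV = 1/√k.
CV = SD/mean = 39/44.7 = 0.8725, hence k = 1/CV² = 1.31.
Then θ = mean/k = 44.7/1.31 = 34.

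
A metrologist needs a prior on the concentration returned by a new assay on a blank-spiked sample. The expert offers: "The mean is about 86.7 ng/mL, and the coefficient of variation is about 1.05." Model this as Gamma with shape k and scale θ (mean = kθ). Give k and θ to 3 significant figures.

For Gamma(k, scale θ): mean = kθ, variance = kθ², so CV = 1/√k.
CV = 1.05, hence k = 1/CV² = 0.907.
Then θ = mean/k = 86.7/0.907 = 95.6.

k ≈ 0.907, θ ≈ 95.6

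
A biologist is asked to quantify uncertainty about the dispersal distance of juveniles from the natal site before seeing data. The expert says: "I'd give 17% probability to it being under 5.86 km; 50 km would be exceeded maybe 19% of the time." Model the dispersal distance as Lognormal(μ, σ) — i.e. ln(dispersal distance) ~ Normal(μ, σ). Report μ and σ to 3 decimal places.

μ ≈ 2.885, σ ≈ 1.170

If T ~ Lognormal(μ,σ) then ln T ~ Normal(μ,σ), so the p-quantile of ln T is μ + z_p·σ.
ln(5.86) = 1.768 and ln(50) = 3.912; z_{0.17} = -0.9542, z_{0.81} = 0.8779.
σ = (3.912 − 1.768)/(0.8779 − (-0.9542)) = 1.170.
μ = 1.768 − (-0.9542)·1.170 = 2.885.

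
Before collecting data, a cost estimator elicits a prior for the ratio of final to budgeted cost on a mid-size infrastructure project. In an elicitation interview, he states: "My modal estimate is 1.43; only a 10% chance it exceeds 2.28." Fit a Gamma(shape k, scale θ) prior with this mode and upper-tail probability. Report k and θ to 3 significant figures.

k ≈ 9.63, θ ≈ 0.166

Gamma(k,θ) with k>1 has mode (k−1)θ, so θ = 1.43/(k−1).
Need P(X < 2.28) = 0.9 with θ tied to k this way. Start at k = 2, θ = 1.43: P(X<2.28) ≈ 0.473.
Too low — raise k to concentrate. Iterating converges to k ≈ 9.63.
Then θ = 1.43/(9.63−1) ≈ 0.166.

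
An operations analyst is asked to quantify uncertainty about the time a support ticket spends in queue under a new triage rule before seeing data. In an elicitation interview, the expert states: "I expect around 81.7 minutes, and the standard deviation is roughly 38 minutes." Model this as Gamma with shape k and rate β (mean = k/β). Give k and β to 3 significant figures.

k ≈ 4.62, β ≈ 0.0566

For Gamma(k, rate β): mean = k/β, variance = k/β², so CV = 1/√k.
CV = SD/mean = 38/81.7 = 0.4651, hence k = 1/CV² = 4.62.
Then β = k/mean = 4.62/81.7 = 0.0566.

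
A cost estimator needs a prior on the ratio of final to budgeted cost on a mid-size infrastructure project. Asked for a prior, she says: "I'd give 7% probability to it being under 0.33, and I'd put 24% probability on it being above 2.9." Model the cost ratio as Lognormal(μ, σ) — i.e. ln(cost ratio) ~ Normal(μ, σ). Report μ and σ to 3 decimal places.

If T ~ Lognormal(μ,σ) then ln T ~ Normal(μ,σ), so the p-quantile of ln T is μ + z_p·σ.
ln(0.33) = -1.109 and ln(2.9) = 1.065; z_{0.07} = -1.476, z_{0.76} = 0.7063.
σ = (1.065 − -1.109)/(0.7063 − (-1.476)) = 0.996.
μ = -1.109 − (-1.476)·0.996 = 0.361.

μ ≈ 0.361, σ ≈ 0.996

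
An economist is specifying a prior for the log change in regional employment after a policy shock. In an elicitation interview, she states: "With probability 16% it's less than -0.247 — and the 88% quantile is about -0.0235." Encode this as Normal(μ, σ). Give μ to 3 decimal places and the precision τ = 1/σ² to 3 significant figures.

μ = -0.145, τ = 94.2

For Normal(μ,σ), the p-quantile is μ + z_p·σ. Here z_{0.16} = -0.9945, z_{0.88} = 1.175.
So -0.247 = μ − 0.9945σ and -0.0235 = μ + 1.175σ.
Subtracting: σ = (-0.0235 − -0.247)/(1.175 − (-0.9945)) = 0.103.
Then μ = -0.247 − (-0.9945)·0.103 = -0.145.
Precision τ = 1/σ² = 1/0.103² = 94.2.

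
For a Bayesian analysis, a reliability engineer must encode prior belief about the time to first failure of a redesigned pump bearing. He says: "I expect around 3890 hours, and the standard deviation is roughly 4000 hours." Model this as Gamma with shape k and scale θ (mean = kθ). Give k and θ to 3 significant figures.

For Gamma(k, scale θ): mean = kθ, variance = kθ², so CV = 1/√k.
CV = SD/mean = 4000/3890 = 1.028, hence k = 1/CV² = 0.946.
Then θ = mean/k = 3890/0.946 = 4110.

k ≈ 0.946, θ ≈ 4110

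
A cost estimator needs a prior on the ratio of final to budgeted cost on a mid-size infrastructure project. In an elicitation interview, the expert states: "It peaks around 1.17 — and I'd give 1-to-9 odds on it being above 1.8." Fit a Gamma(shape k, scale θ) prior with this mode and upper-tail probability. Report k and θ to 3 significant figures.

Gamma(k,θ) with k>1 has mode (k−1)θ, so θ = 1.17/(k−1).
Need P(X < 1.8) = 0.9 with θ tied to k this way. Start at k = 2, θ = 1.17: P(X<1.8) ≈ 0.455.
Too low — raise k to concentrate. Iterating converges to k ≈ 11.1.
Then θ = 1.17/(11.1−1) ≈ 0.116.

k ≈ 11.1, θ ≈ 0.116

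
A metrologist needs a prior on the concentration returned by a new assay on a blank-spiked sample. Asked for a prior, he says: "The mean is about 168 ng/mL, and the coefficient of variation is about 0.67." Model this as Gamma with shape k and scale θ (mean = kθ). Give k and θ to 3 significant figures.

For Gamma(k, scale θ): mean = kθ, variance = kθ², so CV = 1/√k.
CV = 0.67, hence k = 1/CV² = 2.23.
Then θ = mean/k = 168/2.23 = 75.4.

k ≈ 2.23, θ ≈ 75.4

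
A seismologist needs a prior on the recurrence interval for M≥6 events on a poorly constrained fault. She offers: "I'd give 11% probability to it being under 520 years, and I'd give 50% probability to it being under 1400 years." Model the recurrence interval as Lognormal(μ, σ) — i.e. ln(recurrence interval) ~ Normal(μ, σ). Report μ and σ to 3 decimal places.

μ ≈ 7.244, σ ≈ 0.807

If T ~ Lognormal(μ,σ) then ln T ~ Normal(μ,σ), so the p-quantile of ln T is μ + z_p·σ.
ln(520) = 6.254 and ln(1400) = 7.244; z_{0.11} = -1.227, z_{0.5} = 0.
σ = (7.244 − 6.254)/(0 − (-1.227)) = 0.807.
μ = 6.254 − (-1.227)·0.807 = 7.244.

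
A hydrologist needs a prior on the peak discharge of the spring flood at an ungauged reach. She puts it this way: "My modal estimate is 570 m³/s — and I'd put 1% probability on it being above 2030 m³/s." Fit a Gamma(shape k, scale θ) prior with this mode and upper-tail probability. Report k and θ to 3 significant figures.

Gamma(k,θ) with k>1 has mode (k−1)θ, so θ = 570/(k−1).
Need P(X < 2030) = 0.99 with θ tied to k this way. Start at k = 2, θ = 570: P(X<2030) ≈ 0.870.
Too low — raise k to concentrate. Iterating converges to k ≈ 3.67.
Then θ = 570/(3.67−1) ≈ 213.

k ≈ 3.67, θ ≈ 213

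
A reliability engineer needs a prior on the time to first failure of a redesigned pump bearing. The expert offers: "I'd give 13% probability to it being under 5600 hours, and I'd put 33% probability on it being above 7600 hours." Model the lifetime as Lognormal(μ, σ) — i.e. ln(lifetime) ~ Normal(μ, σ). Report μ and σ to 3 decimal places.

If T ~ Lognormal(μ,σ) then ln T ~ Normal(μ,σ), so the p-quantile of ln T is μ + z_p·σ.
ln(5600) = 8.631 and ln(7600) = 8.936; z_{0.13} = -1.126, z_{0.67} = 0.4399.
σ = (8.936 − 8.631)/(0.4399 − (-1.126)) = 0.195.
μ = 8.631 − (-1.126)·0.195 = 8.850.

μ ≈ 8.850, σ ≈ 0.195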